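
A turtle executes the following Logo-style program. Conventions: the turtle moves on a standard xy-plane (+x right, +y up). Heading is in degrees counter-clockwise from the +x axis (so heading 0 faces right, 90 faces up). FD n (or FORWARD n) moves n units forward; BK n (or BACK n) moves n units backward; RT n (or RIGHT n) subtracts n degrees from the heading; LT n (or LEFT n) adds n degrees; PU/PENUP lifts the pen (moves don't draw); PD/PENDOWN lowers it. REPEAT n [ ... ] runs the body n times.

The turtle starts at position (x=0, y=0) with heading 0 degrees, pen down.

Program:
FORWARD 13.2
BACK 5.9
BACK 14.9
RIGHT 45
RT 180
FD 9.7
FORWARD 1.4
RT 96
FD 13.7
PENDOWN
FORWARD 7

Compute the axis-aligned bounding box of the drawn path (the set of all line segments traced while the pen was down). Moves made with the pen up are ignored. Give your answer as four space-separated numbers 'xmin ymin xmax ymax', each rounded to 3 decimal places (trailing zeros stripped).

Executing turtle program step by step:
Start: pos=(0,0), heading=0, pen down
FD 13.2: (0,0) -> (13.2,0) [heading=0, draw]
BK 5.9: (13.2,0) -> (7.3,0) [heading=0, draw]
BK 14.9: (7.3,0) -> (-7.6,0) [heading=0, draw]
RT 45: heading 0 -> 315
RT 180: heading 315 -> 135
FD 9.7: (-7.6,0) -> (-14.459,6.859) [heading=135, draw]
FD 1.4: (-14.459,6.859) -> (-15.449,7.849) [heading=135, draw]
RT 96: heading 135 -> 39
FD 13.7: (-15.449,7.849) -> (-4.802,16.471) [heading=39, draw]
PD: pen down
FD 7: (-4.802,16.471) -> (0.638,20.876) [heading=39, draw]
Final: pos=(0.638,20.876), heading=39, 7 segment(s) drawn

Segment endpoints: x in {-15.449, -14.459, -7.6, -4.802, 0, 0.638, 7.3, 13.2}, y in {0, 6.859, 7.849, 16.471, 20.876}
xmin=-15.449, ymin=0, xmax=13.2, ymax=20.876

Answer: -15.449 0 13.2 20.876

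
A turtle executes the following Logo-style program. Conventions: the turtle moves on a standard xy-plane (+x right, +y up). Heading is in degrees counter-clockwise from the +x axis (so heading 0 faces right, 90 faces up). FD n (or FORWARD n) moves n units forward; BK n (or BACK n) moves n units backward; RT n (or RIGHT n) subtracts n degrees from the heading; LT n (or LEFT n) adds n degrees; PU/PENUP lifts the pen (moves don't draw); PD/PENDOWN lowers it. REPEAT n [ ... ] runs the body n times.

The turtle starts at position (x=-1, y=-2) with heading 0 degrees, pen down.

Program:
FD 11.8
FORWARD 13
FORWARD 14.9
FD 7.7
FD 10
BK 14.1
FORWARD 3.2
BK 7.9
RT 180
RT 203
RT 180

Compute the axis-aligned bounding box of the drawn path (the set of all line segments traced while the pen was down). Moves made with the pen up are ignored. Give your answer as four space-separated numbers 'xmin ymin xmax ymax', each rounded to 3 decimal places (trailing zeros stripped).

Answer: -1 -2 56.4 -2

Derivation:
Executing turtle program step by step:
Start: pos=(-1,-2), heading=0, pen down
FD 11.8: (-1,-2) -> (10.8,-2) [heading=0, draw]
FD 13: (10.8,-2) -> (23.8,-2) [heading=0, draw]
FD 14.9: (23.8,-2) -> (38.7,-2) [heading=0, draw]
FD 7.7: (38.7,-2) -> (46.4,-2) [heading=0, draw]
FD 10: (46.4,-2) -> (56.4,-2) [heading=0, draw]
BK 14.1: (56.4,-2) -> (42.3,-2) [heading=0, draw]
FD 3.2: (42.3,-2) -> (45.5,-2) [heading=0, draw]
BK 7.9: (45.5,-2) -> (37.6,-2) [heading=0, draw]
RT 180: heading 0 -> 180
RT 203: heading 180 -> 337
RT 180: heading 337 -> 157
Final: pos=(37.6,-2), heading=157, 8 segment(s) drawn

Segment endpoints: x in {-1, 10.8, 23.8, 37.6, 38.7, 42.3, 45.5, 46.4, 56.4}, y in {-2}
xmin=-1, ymin=-2, xmax=56.4, ymax=-2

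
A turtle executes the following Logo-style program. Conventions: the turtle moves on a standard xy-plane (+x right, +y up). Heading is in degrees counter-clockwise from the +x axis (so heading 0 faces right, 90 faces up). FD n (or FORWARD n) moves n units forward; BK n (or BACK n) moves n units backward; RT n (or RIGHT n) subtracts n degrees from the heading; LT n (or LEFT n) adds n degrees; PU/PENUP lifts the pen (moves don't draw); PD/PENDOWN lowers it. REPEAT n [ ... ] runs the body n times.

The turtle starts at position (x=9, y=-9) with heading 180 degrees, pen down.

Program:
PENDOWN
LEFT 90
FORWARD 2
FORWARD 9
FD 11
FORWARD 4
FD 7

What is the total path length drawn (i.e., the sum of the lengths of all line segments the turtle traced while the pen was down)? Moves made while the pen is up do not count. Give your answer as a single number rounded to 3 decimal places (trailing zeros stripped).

Executing turtle program step by step:
Start: pos=(9,-9), heading=180, pen down
PD: pen down
LT 90: heading 180 -> 270
FD 2: (9,-9) -> (9,-11) [heading=270, draw]
FD 9: (9,-11) -> (9,-20) [heading=270, draw]
FD 11: (9,-20) -> (9,-31) [heading=270, draw]
FD 4: (9,-31) -> (9,-35) [heading=270, draw]
FD 7: (9,-35) -> (9,-42) [heading=270, draw]
Final: pos=(9,-42), heading=270, 5 segment(s) drawn

Segment lengths:
  seg 1: (9,-9) -> (9,-11), length = 2
  seg 2: (9,-11) -> (9,-20), length = 9
  seg 3: (9,-20) -> (9,-31), length = 11
  seg 4: (9,-31) -> (9,-35), length = 4
  seg 5: (9,-35) -> (9,-42), length = 7
Total = 33

Answer: 33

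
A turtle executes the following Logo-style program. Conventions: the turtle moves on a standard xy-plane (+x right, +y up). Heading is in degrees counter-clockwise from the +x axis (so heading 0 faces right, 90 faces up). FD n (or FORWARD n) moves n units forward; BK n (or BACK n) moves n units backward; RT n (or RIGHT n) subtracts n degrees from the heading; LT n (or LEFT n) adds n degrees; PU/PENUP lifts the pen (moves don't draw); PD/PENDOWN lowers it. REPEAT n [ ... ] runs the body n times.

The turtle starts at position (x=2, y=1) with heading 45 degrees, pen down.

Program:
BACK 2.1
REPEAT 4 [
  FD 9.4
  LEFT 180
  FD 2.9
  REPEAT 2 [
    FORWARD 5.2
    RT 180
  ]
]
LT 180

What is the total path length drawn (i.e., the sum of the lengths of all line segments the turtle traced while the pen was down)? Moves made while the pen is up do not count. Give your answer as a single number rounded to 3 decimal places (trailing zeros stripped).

Answer: 92.9

Derivation:
Executing turtle program step by step:
Start: pos=(2,1), heading=45, pen down
BK 2.1: (2,1) -> (0.515,-0.485) [heading=45, draw]
REPEAT 4 [
  -- iteration 1/4 --
  FD 9.4: (0.515,-0.485) -> (7.162,6.162) [heading=45, draw]
  LT 180: heading 45 -> 225
  FD 2.9: (7.162,6.162) -> (5.111,4.111) [heading=225, draw]
  REPEAT 2 [
    -- iteration 1/2 --
    FD 5.2: (5.111,4.111) -> (1.434,0.434) [heading=225, draw]
    RT 180: heading 225 -> 45
    -- iteration 2/2 --
    FD 5.2: (1.434,0.434) -> (5.111,4.111) [heading=45, draw]
    RT 180: heading 45 -> 225
  ]
  -- iteration 2/4 --
  FD 9.4: (5.111,4.111) -> (-1.536,-2.536) [heading=225, draw]
  LT 180: heading 225 -> 45
  FD 2.9: (-1.536,-2.536) -> (0.515,-0.485) [heading=45, draw]
  REPEAT 2 [
    -- iteration 1/2 --
    FD 5.2: (0.515,-0.485) -> (4.192,3.192) [heading=45, draw]
    RT 180: heading 45 -> 225
    -- iteration 2/2 --
    FD 5.2: (4.192,3.192) -> (0.515,-0.485) [heading=225, draw]
    RT 180: heading 225 -> 45
  ]
  -- iteration 3/4 --
  FD 9.4: (0.515,-0.485) -> (7.162,6.162) [heading=45, draw]
  LT 180: heading 45 -> 225
  FD 2.9: (7.162,6.162) -> (5.111,4.111) [heading=225, draw]
  REPEAT 2 [
    -- iteration 1/2 --
    FD 5.2: (5.111,4.111) -> (1.434,0.434) [heading=225, draw]
    RT 180: heading 225 -> 45
    -- iteration 2/2 --
    FD 5.2: (1.434,0.434) -> (5.111,4.111) [heading=45, draw]
    RT 180: heading 45 -> 225
  ]
  -- iteration 4/4 --
  FD 9.4: (5.111,4.111) -> (-1.536,-2.536) [heading=225, draw]
  LT 180: heading 225 -> 45
  FD 2.9: (-1.536,-2.536) -> (0.515,-0.485) [heading=45, draw]
  REPEAT 2 [
    -- iteration 1/2 --
    FD 5.2: (0.515,-0.485) -> (4.192,3.192) [heading=45, draw]
    RT 180: heading 45 -> 225
    -- iteration 2/2 --
    FD 5.2: (4.192,3.192) -> (0.515,-0.485) [heading=225, draw]
    RT 180: heading 225 -> 45
  ]
]
LT 180: heading 45 -> 225
Final: pos=(0.515,-0.485), heading=225, 17 segment(s) drawn

Segment lengths:
  seg 1: (2,1) -> (0.515,-0.485), length = 2.1
  seg 2: (0.515,-0.485) -> (7.162,6.162), length = 9.4
  seg 3: (7.162,6.162) -> (5.111,4.111), length = 2.9
  seg 4: (5.111,4.111) -> (1.434,0.434), length = 5.2
  seg 5: (1.434,0.434) -> (5.111,4.111), length = 5.2
  seg 6: (5.111,4.111) -> (-1.536,-2.536), length = 9.4
  seg 7: (-1.536,-2.536) -> (0.515,-0.485), length = 2.9
  seg 8: (0.515,-0.485) -> (4.192,3.192), length = 5.2
  seg 9: (4.192,3.192) -> (0.515,-0.485), length = 5.2
  seg 10: (0.515,-0.485) -> (7.162,6.162), length = 9.4
  seg 11: (7.162,6.162) -> (5.111,4.111), length = 2.9
  seg 12: (5.111,4.111) -> (1.434,0.434), length = 5.2
  seg 13: (1.434,0.434) -> (5.111,4.111), length = 5.2
  seg 14: (5.111,4.111) -> (-1.536,-2.536), length = 9.4
  seg 15: (-1.536,-2.536) -> (0.515,-0.485), length = 2.9
  seg 16: (0.515,-0.485) -> (4.192,3.192), length = 5.2
  seg 17: (4.192,3.192) -> (0.515,-0.485), length = 5.2
Total = 92.9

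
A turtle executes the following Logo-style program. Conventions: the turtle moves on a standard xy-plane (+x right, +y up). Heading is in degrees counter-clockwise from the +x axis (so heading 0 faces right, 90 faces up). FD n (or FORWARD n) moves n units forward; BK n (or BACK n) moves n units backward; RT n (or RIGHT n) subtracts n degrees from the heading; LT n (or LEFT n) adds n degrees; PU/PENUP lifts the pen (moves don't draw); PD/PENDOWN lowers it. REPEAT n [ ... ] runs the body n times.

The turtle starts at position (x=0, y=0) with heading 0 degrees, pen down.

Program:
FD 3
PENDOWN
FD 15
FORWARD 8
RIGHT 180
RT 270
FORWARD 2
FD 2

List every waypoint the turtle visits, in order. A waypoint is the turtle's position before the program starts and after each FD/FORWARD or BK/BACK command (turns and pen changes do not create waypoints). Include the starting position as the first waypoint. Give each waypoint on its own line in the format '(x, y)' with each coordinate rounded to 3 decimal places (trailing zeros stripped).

Executing turtle program step by step:
Start: pos=(0,0), heading=0, pen down
FD 3: (0,0) -> (3,0) [heading=0, draw]
PD: pen down
FD 15: (3,0) -> (18,0) [heading=0, draw]
FD 8: (18,0) -> (26,0) [heading=0, draw]
RT 180: heading 0 -> 180
RT 270: heading 180 -> 270
FD 2: (26,0) -> (26,-2) [heading=270, draw]
FD 2: (26,-2) -> (26,-4) [heading=270, draw]
Final: pos=(26,-4), heading=270, 5 segment(s) drawn
Waypoints (6 total):
(0, 0)
(3, 0)
(18, 0)
(26, 0)
(26, -2)
(26, -4)

Answer: (0, 0)
(3, 0)
(18, 0)
(26, 0)
(26, -2)
(26, -4)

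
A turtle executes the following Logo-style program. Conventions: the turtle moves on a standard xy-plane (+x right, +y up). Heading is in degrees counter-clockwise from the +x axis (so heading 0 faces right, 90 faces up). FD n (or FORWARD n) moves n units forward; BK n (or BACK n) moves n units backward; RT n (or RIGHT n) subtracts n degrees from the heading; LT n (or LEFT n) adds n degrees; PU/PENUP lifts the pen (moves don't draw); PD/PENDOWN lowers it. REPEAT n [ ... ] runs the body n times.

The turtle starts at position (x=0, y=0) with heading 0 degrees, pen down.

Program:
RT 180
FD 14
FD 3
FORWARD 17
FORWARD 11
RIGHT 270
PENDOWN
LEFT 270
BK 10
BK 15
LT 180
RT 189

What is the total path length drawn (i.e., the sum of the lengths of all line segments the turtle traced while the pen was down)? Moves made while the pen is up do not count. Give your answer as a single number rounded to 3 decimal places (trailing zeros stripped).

Answer: 70

Derivation:
Executing turtle program step by step:
Start: pos=(0,0), heading=0, pen down
RT 180: heading 0 -> 180
FD 14: (0,0) -> (-14,0) [heading=180, draw]
FD 3: (-14,0) -> (-17,0) [heading=180, draw]
FD 17: (-17,0) -> (-34,0) [heading=180, draw]
FD 11: (-34,0) -> (-45,0) [heading=180, draw]
RT 270: heading 180 -> 270
PD: pen down
LT 270: heading 270 -> 180
BK 10: (-45,0) -> (-35,0) [heading=180, draw]
BK 15: (-35,0) -> (-20,0) [heading=180, draw]
LT 180: heading 180 -> 0
RT 189: heading 0 -> 171
Final: pos=(-20,0), heading=171, 6 segment(s) drawn

Segment lengths:
  seg 1: (0,0) -> (-14,0), length = 14
  seg 2: (-14,0) -> (-17,0), length = 3
  seg 3: (-17,0) -> (-34,0), length = 17
  seg 4: (-34,0) -> (-45,0), length = 11
  seg 5: (-45,0) -> (-35,0), length = 10
  seg 6: (-35,0) -> (-20,0), length = 15
Total = 70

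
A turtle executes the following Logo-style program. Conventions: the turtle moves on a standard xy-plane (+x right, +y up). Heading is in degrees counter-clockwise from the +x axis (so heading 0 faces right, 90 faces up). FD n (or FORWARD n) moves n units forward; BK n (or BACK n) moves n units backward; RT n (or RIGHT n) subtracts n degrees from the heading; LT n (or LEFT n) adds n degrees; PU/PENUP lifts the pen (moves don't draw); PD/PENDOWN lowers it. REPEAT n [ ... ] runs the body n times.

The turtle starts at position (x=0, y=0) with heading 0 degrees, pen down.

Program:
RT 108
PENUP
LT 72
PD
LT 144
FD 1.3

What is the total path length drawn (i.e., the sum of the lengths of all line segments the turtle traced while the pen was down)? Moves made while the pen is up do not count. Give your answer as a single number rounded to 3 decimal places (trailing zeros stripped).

Executing turtle program step by step:
Start: pos=(0,0), heading=0, pen down
RT 108: heading 0 -> 252
PU: pen up
LT 72: heading 252 -> 324
PD: pen down
LT 144: heading 324 -> 108
FD 1.3: (0,0) -> (-0.402,1.236) [heading=108, draw]
Final: pos=(-0.402,1.236), heading=108, 1 segment(s) drawn

Segment lengths:
  seg 1: (0,0) -> (-0.402,1.236), length = 1.3
Total = 1.3

Answer: 1.3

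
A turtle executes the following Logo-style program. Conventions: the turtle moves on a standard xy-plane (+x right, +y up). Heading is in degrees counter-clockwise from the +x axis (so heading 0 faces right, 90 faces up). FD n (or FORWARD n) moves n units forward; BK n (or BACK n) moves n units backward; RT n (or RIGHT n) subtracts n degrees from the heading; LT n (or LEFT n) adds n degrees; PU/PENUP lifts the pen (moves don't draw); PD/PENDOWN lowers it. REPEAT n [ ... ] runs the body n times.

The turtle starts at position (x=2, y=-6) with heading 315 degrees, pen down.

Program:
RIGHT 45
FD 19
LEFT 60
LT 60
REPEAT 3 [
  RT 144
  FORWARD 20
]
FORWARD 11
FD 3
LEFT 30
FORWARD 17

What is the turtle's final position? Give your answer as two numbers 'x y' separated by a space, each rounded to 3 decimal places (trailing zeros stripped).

Executing turtle program step by step:
Start: pos=(2,-6), heading=315, pen down
RT 45: heading 315 -> 270
FD 19: (2,-6) -> (2,-25) [heading=270, draw]
LT 60: heading 270 -> 330
LT 60: heading 330 -> 30
REPEAT 3 [
  -- iteration 1/3 --
  RT 144: heading 30 -> 246
  FD 20: (2,-25) -> (-6.135,-43.271) [heading=246, draw]
  -- iteration 2/3 --
  RT 144: heading 246 -> 102
  FD 20: (-6.135,-43.271) -> (-10.293,-23.708) [heading=102, draw]
  -- iteration 3/3 --
  RT 144: heading 102 -> 318
  FD 20: (-10.293,-23.708) -> (4.57,-37.091) [heading=318, draw]
]
FD 11: (4.57,-37.091) -> (12.745,-44.451) [heading=318, draw]
FD 3: (12.745,-44.451) -> (14.974,-46.458) [heading=318, draw]
LT 30: heading 318 -> 348
FD 17: (14.974,-46.458) -> (31.602,-49.993) [heading=348, draw]
Final: pos=(31.602,-49.993), heading=348, 7 segment(s) drawn

Answer: 31.602 -49.993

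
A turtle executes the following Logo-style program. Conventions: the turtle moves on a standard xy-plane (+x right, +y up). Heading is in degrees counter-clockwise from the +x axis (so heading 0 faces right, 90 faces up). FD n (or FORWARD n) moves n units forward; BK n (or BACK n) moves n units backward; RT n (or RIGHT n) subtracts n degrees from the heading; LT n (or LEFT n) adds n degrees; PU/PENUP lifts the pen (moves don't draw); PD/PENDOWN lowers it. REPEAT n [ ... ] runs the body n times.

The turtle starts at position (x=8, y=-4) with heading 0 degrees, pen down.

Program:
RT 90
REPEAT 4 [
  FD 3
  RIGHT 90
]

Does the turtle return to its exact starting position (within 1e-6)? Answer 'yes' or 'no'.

Executing turtle program step by step:
Start: pos=(8,-4), heading=0, pen down
RT 90: heading 0 -> 270
REPEAT 4 [
  -- iteration 1/4 --
  FD 3: (8,-4) -> (8,-7) [heading=270, draw]
  RT 90: heading 270 -> 180
  -- iteration 2/4 --
  FD 3: (8,-7) -> (5,-7) [heading=180, draw]
  RT 90: heading 180 -> 90
  -- iteration 3/4 --
  FD 3: (5,-7) -> (5,-4) [heading=90, draw]
  RT 90: heading 90 -> 0
  -- iteration 4/4 --
  FD 3: (5,-4) -> (8,-4) [heading=0, draw]
  RT 90: heading 0 -> 270
]
Final: pos=(8,-4), heading=270, 4 segment(s) drawn

Start position: (8, -4)
Final position: (8, -4)
Distance = 0; < 1e-6 -> CLOSED

Answer: yes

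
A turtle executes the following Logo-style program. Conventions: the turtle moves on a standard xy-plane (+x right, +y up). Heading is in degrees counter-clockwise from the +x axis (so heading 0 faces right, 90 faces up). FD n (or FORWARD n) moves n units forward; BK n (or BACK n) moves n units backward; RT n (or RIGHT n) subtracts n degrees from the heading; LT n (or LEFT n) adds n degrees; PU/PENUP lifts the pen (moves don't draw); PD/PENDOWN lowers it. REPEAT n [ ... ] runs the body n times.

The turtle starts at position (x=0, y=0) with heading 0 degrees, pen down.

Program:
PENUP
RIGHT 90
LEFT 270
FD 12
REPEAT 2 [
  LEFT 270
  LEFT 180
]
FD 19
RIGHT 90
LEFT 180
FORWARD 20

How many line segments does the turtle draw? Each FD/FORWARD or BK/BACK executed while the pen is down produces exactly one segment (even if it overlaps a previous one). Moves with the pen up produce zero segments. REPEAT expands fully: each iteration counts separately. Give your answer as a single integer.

Answer: 0

Derivation:
Executing turtle program step by step:
Start: pos=(0,0), heading=0, pen down
PU: pen up
RT 90: heading 0 -> 270
LT 270: heading 270 -> 180
FD 12: (0,0) -> (-12,0) [heading=180, move]
REPEAT 2 [
  -- iteration 1/2 --
  LT 270: heading 180 -> 90
  LT 180: heading 90 -> 270
  -- iteration 2/2 --
  LT 270: heading 270 -> 180
  LT 180: heading 180 -> 0
]
FD 19: (-12,0) -> (7,0) [heading=0, move]
RT 90: heading 0 -> 270
LT 180: heading 270 -> 90
FD 20: (7,0) -> (7,20) [heading=90, move]
Final: pos=(7,20), heading=90, 0 segment(s) drawn
Segments drawn: 0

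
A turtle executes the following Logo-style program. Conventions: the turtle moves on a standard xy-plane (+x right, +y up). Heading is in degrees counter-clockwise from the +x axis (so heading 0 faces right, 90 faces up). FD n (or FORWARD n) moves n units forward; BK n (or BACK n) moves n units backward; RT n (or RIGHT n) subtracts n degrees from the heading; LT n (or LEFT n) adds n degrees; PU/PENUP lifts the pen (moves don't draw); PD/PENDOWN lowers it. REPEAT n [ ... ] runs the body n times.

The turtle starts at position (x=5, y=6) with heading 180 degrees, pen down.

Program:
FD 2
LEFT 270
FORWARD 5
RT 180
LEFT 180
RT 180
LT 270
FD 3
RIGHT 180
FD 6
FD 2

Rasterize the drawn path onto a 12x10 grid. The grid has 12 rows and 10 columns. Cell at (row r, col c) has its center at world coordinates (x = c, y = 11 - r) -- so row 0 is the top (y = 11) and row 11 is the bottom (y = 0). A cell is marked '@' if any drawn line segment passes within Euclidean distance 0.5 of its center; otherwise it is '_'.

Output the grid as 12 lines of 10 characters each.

Segment 0: (5,6) -> (3,6)
Segment 1: (3,6) -> (3,11)
Segment 2: (3,11) -> (0,11)
Segment 3: (0,11) -> (6,11)
Segment 4: (6,11) -> (8,11)

Answer: @@@@@@@@@_
___@______
___@______
___@______
___@______
___@@@____
__________
__________
__________
__________
__________
__________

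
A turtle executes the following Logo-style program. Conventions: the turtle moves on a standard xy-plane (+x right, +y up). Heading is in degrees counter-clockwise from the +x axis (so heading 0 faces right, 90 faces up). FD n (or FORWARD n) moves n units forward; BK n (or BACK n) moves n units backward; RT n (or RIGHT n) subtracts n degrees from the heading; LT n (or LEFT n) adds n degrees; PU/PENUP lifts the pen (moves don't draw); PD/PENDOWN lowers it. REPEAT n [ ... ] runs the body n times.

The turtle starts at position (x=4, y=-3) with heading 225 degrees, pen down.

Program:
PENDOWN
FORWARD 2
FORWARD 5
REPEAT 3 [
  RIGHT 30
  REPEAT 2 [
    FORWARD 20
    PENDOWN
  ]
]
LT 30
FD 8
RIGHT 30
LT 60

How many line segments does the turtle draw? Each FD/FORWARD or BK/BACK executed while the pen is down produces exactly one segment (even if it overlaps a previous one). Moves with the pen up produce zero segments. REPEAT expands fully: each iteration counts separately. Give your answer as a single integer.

Executing turtle program step by step:
Start: pos=(4,-3), heading=225, pen down
PD: pen down
FD 2: (4,-3) -> (2.586,-4.414) [heading=225, draw]
FD 5: (2.586,-4.414) -> (-0.95,-7.95) [heading=225, draw]
REPEAT 3 [
  -- iteration 1/3 --
  RT 30: heading 225 -> 195
  REPEAT 2 [
    -- iteration 1/2 --
    FD 20: (-0.95,-7.95) -> (-20.268,-13.126) [heading=195, draw]
    PD: pen down
    -- iteration 2/2 --
    FD 20: (-20.268,-13.126) -> (-39.587,-18.303) [heading=195, draw]
    PD: pen down
  ]
  -- iteration 2/3 --
  RT 30: heading 195 -> 165
  REPEAT 2 [
    -- iteration 1/2 --
    FD 20: (-39.587,-18.303) -> (-58.905,-13.126) [heading=165, draw]
    PD: pen down
    -- iteration 2/2 --
    FD 20: (-58.905,-13.126) -> (-78.224,-7.95) [heading=165, draw]
    PD: pen down
  ]
  -- iteration 3/3 --
  RT 30: heading 165 -> 135
  REPEAT 2 [
    -- iteration 1/2 --
    FD 20: (-78.224,-7.95) -> (-92.366,6.192) [heading=135, draw]
    PD: pen down
    -- iteration 2/2 --
    FD 20: (-92.366,6.192) -> (-106.508,20.335) [heading=135, draw]
    PD: pen down
  ]
]
LT 30: heading 135 -> 165
FD 8: (-106.508,20.335) -> (-114.235,22.405) [heading=165, draw]
RT 30: heading 165 -> 135
LT 60: heading 135 -> 195
Final: pos=(-114.235,22.405), heading=195, 9 segment(s) drawn
Segments drawn: 9

Answer: 9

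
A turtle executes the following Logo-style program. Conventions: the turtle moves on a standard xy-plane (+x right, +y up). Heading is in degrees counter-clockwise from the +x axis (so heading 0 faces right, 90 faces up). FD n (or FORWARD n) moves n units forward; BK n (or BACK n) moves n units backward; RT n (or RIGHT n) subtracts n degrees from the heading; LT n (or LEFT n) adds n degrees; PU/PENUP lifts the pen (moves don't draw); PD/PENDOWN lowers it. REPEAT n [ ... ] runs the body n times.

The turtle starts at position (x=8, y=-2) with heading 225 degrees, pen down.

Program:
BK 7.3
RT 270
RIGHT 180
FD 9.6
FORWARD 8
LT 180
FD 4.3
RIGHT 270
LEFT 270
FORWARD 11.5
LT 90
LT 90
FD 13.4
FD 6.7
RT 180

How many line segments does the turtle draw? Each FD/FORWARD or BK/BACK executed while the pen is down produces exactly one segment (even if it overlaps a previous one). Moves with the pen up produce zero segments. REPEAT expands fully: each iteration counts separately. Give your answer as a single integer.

Answer: 7

Derivation:
Executing turtle program step by step:
Start: pos=(8,-2), heading=225, pen down
BK 7.3: (8,-2) -> (13.162,3.162) [heading=225, draw]
RT 270: heading 225 -> 315
RT 180: heading 315 -> 135
FD 9.6: (13.162,3.162) -> (6.374,9.95) [heading=135, draw]
FD 8: (6.374,9.95) -> (0.717,15.607) [heading=135, draw]
LT 180: heading 135 -> 315
FD 4.3: (0.717,15.607) -> (3.757,12.566) [heading=315, draw]
RT 270: heading 315 -> 45
LT 270: heading 45 -> 315
FD 11.5: (3.757,12.566) -> (11.889,4.435) [heading=315, draw]
LT 90: heading 315 -> 45
LT 90: heading 45 -> 135
FD 13.4: (11.889,4.435) -> (2.414,13.91) [heading=135, draw]
FD 6.7: (2.414,13.91) -> (-2.324,18.648) [heading=135, draw]
RT 180: heading 135 -> 315
Final: pos=(-2.324,18.648), heading=315, 7 segment(s) drawn
Segments drawn: 7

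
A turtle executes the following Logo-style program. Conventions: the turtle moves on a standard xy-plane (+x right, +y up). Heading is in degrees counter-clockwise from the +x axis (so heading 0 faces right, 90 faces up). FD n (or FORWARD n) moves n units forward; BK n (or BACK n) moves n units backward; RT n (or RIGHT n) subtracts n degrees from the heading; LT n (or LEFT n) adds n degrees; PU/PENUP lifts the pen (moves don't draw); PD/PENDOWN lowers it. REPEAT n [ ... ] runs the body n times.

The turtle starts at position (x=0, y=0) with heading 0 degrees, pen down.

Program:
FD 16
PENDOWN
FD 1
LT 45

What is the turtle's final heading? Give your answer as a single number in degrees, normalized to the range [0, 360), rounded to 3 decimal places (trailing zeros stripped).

Executing turtle program step by step:
Start: pos=(0,0), heading=0, pen down
FD 16: (0,0) -> (16,0) [heading=0, draw]
PD: pen down
FD 1: (16,0) -> (17,0) [heading=0, draw]
LT 45: heading 0 -> 45
Final: pos=(17,0), heading=45, 2 segment(s) drawn

Answer: 45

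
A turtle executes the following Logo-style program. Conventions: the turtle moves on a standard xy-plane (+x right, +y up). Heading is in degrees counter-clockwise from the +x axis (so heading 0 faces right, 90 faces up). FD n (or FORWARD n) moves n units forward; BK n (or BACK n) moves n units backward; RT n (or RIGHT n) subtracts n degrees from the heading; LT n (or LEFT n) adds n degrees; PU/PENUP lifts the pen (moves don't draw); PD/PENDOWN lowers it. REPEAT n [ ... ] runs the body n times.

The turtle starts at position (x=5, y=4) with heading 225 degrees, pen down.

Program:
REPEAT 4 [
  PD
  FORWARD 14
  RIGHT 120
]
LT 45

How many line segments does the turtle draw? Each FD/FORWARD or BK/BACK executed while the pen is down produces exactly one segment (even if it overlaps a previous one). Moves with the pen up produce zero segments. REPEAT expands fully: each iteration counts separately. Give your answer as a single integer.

Answer: 4

Derivation:
Executing turtle program step by step:
Start: pos=(5,4), heading=225, pen down
REPEAT 4 [
  -- iteration 1/4 --
  PD: pen down
  FD 14: (5,4) -> (-4.899,-5.899) [heading=225, draw]
  RT 120: heading 225 -> 105
  -- iteration 2/4 --
  PD: pen down
  FD 14: (-4.899,-5.899) -> (-8.523,7.623) [heading=105, draw]
  RT 120: heading 105 -> 345
  -- iteration 3/4 --
  PD: pen down
  FD 14: (-8.523,7.623) -> (5,4) [heading=345, draw]
  RT 120: heading 345 -> 225
  -- iteration 4/4 --
  PD: pen down
  FD 14: (5,4) -> (-4.899,-5.899) [heading=225, draw]
  RT 120: heading 225 -> 105
]
LT 45: heading 105 -> 150
Final: pos=(-4.899,-5.899), heading=150, 4 segment(s) drawn
Segments drawn: 4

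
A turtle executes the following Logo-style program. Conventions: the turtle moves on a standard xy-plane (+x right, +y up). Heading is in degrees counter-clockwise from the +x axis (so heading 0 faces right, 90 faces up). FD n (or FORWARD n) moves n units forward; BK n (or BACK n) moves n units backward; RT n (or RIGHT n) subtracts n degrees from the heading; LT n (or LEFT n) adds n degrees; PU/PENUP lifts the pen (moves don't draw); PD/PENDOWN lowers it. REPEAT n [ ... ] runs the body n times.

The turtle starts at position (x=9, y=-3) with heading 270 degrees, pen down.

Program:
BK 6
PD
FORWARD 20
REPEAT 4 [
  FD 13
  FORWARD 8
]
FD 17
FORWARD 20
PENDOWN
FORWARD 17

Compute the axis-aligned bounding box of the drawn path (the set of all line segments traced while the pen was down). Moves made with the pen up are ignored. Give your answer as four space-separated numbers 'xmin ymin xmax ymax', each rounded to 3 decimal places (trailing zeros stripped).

Executing turtle program step by step:
Start: pos=(9,-3), heading=270, pen down
BK 6: (9,-3) -> (9,3) [heading=270, draw]
PD: pen down
FD 20: (9,3) -> (9,-17) [heading=270, draw]
REPEAT 4 [
  -- iteration 1/4 --
  FD 13: (9,-17) -> (9,-30) [heading=270, draw]
  FD 8: (9,-30) -> (9,-38) [heading=270, draw]
  -- iteration 2/4 --
  FD 13: (9,-38) -> (9,-51) [heading=270, draw]
  FD 8: (9,-51) -> (9,-59) [heading=270, draw]
  -- iteration 3/4 --
  FD 13: (9,-59) -> (9,-72) [heading=270, draw]
  FD 8: (9,-72) -> (9,-80) [heading=270, draw]
  -- iteration 4/4 --
  FD 13: (9,-80) -> (9,-93) [heading=270, draw]
  FD 8: (9,-93) -> (9,-101) [heading=270, draw]
]
FD 17: (9,-101) -> (9,-118) [heading=270, draw]
FD 20: (9,-118) -> (9,-138) [heading=270, draw]
PD: pen down
FD 17: (9,-138) -> (9,-155) [heading=270, draw]
Final: pos=(9,-155), heading=270, 13 segment(s) drawn

Segment endpoints: x in {9, 9, 9, 9, 9, 9, 9, 9, 9, 9, 9, 9, 9, 9}, y in {-155, -138, -118, -101, -93, -80, -72, -59, -51, -38, -30, -17, -3, 3}
xmin=9, ymin=-155, xmax=9, ymax=3

Answer: 9 -155 9 3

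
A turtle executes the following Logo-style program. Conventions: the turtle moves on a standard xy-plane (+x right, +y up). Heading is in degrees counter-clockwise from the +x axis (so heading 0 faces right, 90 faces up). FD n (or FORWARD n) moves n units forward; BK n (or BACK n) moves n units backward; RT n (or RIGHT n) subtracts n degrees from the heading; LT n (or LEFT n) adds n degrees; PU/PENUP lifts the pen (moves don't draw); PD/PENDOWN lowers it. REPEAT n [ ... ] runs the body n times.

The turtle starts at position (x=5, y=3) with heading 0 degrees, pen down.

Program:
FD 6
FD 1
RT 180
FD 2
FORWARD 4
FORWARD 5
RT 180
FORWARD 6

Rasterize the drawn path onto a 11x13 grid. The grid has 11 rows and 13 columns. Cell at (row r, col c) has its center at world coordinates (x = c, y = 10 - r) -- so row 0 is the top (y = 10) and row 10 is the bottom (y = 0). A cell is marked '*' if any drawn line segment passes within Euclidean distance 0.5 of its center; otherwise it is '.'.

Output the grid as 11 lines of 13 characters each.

Segment 0: (5,3) -> (11,3)
Segment 1: (11,3) -> (12,3)
Segment 2: (12,3) -> (10,3)
Segment 3: (10,3) -> (6,3)
Segment 4: (6,3) -> (1,3)
Segment 5: (1,3) -> (7,3)

Answer: .............
.............
.............
.............
.............
.............
.............
.************
.............
.............
.............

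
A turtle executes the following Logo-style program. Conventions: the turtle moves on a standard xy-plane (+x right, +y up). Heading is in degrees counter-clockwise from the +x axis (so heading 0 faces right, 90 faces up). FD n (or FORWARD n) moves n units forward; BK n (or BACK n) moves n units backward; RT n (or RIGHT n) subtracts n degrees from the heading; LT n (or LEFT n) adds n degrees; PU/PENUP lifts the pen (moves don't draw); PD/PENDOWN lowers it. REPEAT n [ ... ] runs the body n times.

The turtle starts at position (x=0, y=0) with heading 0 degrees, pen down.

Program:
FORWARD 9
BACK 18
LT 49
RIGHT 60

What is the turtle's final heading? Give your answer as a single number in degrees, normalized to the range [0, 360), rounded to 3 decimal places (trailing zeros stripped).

Answer: 349

Derivation:
Executing turtle program step by step:
Start: pos=(0,0), heading=0, pen down
FD 9: (0,0) -> (9,0) [heading=0, draw]
BK 18: (9,0) -> (-9,0) [heading=0, draw]
LT 49: heading 0 -> 49
RT 60: heading 49 -> 349
Final: pos=(-9,0), heading=349, 2 segment(s) drawn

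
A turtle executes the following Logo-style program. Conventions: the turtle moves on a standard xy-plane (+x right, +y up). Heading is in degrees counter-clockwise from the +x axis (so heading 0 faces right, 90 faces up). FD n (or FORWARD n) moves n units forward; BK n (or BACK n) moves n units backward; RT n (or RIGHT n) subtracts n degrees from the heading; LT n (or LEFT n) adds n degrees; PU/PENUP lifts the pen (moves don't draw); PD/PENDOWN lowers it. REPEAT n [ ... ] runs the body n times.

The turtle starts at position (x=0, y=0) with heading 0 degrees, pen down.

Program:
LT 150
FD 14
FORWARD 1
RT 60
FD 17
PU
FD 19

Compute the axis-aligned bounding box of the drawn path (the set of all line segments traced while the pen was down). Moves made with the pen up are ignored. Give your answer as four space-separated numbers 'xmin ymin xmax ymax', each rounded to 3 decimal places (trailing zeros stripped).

Executing turtle program step by step:
Start: pos=(0,0), heading=0, pen down
LT 150: heading 0 -> 150
FD 14: (0,0) -> (-12.124,7) [heading=150, draw]
FD 1: (-12.124,7) -> (-12.99,7.5) [heading=150, draw]
RT 60: heading 150 -> 90
FD 17: (-12.99,7.5) -> (-12.99,24.5) [heading=90, draw]
PU: pen up
FD 19: (-12.99,24.5) -> (-12.99,43.5) [heading=90, move]
Final: pos=(-12.99,43.5), heading=90, 3 segment(s) drawn

Segment endpoints: x in {-12.99, -12.99, -12.124, 0}, y in {0, 7, 7.5, 24.5}
xmin=-12.99, ymin=0, xmax=0, ymax=24.5

Answer: -12.99 0 0 24.5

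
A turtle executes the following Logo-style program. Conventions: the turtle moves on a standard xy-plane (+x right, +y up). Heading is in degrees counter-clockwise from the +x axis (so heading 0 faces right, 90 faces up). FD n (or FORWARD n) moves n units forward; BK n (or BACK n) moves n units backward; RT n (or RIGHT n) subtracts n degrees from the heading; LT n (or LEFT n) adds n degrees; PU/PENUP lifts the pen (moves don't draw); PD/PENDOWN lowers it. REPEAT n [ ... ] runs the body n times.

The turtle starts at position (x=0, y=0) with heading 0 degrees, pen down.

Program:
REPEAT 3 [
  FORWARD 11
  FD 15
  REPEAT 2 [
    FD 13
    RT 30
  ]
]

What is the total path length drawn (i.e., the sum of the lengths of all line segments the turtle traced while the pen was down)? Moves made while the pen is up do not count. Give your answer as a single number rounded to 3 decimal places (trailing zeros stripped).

Answer: 156

Derivation:
Executing turtle program step by step:
Start: pos=(0,0), heading=0, pen down
REPEAT 3 [
  -- iteration 1/3 --
  FD 11: (0,0) -> (11,0) [heading=0, draw]
  FD 15: (11,0) -> (26,0) [heading=0, draw]
  REPEAT 2 [
    -- iteration 1/2 --
    FD 13: (26,0) -> (39,0) [heading=0, draw]
    RT 30: heading 0 -> 330
    -- iteration 2/2 --
    FD 13: (39,0) -> (50.258,-6.5) [heading=330, draw]
    RT 30: heading 330 -> 300
  ]
  -- iteration 2/3 --
  FD 11: (50.258,-6.5) -> (55.758,-16.026) [heading=300, draw]
  FD 15: (55.758,-16.026) -> (63.258,-29.017) [heading=300, draw]
  REPEAT 2 [
    -- iteration 1/2 --
    FD 13: (63.258,-29.017) -> (69.758,-40.275) [heading=300, draw]
    RT 30: heading 300 -> 270
    -- iteration 2/2 --
    FD 13: (69.758,-40.275) -> (69.758,-53.275) [heading=270, draw]
    RT 30: heading 270 -> 240
  ]
  -- iteration 3/3 --
  FD 11: (69.758,-53.275) -> (64.258,-62.801) [heading=240, draw]
  FD 15: (64.258,-62.801) -> (56.758,-75.792) [heading=240, draw]
  REPEAT 2 [
    -- iteration 1/2 --
    FD 13: (56.758,-75.792) -> (50.258,-87.05) [heading=240, draw]
    RT 30: heading 240 -> 210
    -- iteration 2/2 --
    FD 13: (50.258,-87.05) -> (39,-93.55) [heading=210, draw]
    RT 30: heading 210 -> 180
  ]
]
Final: pos=(39,-93.55), heading=180, 12 segment(s) drawn

Segment lengths:
  seg 1: (0,0) -> (11,0), length = 11
  seg 2: (11,0) -> (26,0), length = 15
  seg 3: (26,0) -> (39,0), length = 13
  seg 4: (39,0) -> (50.258,-6.5), length = 13
  seg 5: (50.258,-6.5) -> (55.758,-16.026), length = 11
  seg 6: (55.758,-16.026) -> (63.258,-29.017), length = 15
  seg 7: (63.258,-29.017) -> (69.758,-40.275), length = 13
  seg 8: (69.758,-40.275) -> (69.758,-53.275), length = 13
  seg 9: (69.758,-53.275) -> (64.258,-62.801), length = 11
  seg 10: (64.258,-62.801) -> (56.758,-75.792), length = 15
  seg 11: (56.758,-75.792) -> (50.258,-87.05), length = 13
  seg 12: (50.258,-87.05) -> (39,-93.55), length = 13
Total = 156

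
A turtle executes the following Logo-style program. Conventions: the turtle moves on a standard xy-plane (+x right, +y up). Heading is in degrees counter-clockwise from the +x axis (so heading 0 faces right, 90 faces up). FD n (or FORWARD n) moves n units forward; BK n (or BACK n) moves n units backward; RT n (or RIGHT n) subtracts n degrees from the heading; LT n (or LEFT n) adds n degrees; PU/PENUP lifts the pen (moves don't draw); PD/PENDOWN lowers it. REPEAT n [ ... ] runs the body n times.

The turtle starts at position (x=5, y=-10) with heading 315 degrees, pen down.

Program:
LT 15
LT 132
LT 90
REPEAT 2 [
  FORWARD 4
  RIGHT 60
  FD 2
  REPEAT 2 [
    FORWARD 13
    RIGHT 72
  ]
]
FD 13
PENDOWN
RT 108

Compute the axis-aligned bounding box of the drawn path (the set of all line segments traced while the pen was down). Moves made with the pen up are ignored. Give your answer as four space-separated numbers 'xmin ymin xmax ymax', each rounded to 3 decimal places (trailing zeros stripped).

Executing turtle program step by step:
Start: pos=(5,-10), heading=315, pen down
LT 15: heading 315 -> 330
LT 132: heading 330 -> 102
LT 90: heading 102 -> 192
REPEAT 2 [
  -- iteration 1/2 --
  FD 4: (5,-10) -> (1.087,-10.832) [heading=192, draw]
  RT 60: heading 192 -> 132
  FD 2: (1.087,-10.832) -> (-0.251,-9.345) [heading=132, draw]
  REPEAT 2 [
    -- iteration 1/2 --
    FD 13: (-0.251,-9.345) -> (-8.95,0.316) [heading=132, draw]
    RT 72: heading 132 -> 60
    -- iteration 2/2 --
    FD 13: (-8.95,0.316) -> (-2.45,11.574) [heading=60, draw]
    RT 72: heading 60 -> 348
  ]
  -- iteration 2/2 --
  FD 4: (-2.45,11.574) -> (1.463,10.742) [heading=348, draw]
  RT 60: heading 348 -> 288
  FD 2: (1.463,10.742) -> (2.081,8.84) [heading=288, draw]
  REPEAT 2 [
    -- iteration 1/2 --
    FD 13: (2.081,8.84) -> (6.098,-3.524) [heading=288, draw]
    RT 72: heading 288 -> 216
    -- iteration 2/2 --
    FD 13: (6.098,-3.524) -> (-4.419,-11.165) [heading=216, draw]
    RT 72: heading 216 -> 144
  ]
]
FD 13: (-4.419,-11.165) -> (-14.936,-3.524) [heading=144, draw]
PD: pen down
RT 108: heading 144 -> 36
Final: pos=(-14.936,-3.524), heading=36, 9 segment(s) drawn

Segment endpoints: x in {-14.936, -8.95, -4.419, -2.45, -0.251, 1.087, 1.463, 2.081, 5, 6.098}, y in {-11.165, -10.832, -10, -9.345, -3.524, -3.524, 0.316, 8.84, 10.742, 11.574}
xmin=-14.936, ymin=-11.165, xmax=6.098, ymax=11.574

Answer: -14.936 -11.165 6.098 11.574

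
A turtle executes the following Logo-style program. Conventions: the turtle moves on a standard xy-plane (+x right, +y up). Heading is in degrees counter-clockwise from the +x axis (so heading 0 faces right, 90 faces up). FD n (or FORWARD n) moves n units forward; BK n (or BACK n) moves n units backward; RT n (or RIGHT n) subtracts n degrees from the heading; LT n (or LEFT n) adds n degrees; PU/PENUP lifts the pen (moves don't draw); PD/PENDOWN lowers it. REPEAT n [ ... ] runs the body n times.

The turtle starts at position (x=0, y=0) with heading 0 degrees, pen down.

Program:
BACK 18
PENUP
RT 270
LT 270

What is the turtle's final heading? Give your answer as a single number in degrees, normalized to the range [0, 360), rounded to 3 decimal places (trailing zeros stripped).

Executing turtle program step by step:
Start: pos=(0,0), heading=0, pen down
BK 18: (0,0) -> (-18,0) [heading=0, draw]
PU: pen up
RT 270: heading 0 -> 90
LT 270: heading 90 -> 0
Final: pos=(-18,0), heading=0, 1 segment(s) drawn

Answer: 0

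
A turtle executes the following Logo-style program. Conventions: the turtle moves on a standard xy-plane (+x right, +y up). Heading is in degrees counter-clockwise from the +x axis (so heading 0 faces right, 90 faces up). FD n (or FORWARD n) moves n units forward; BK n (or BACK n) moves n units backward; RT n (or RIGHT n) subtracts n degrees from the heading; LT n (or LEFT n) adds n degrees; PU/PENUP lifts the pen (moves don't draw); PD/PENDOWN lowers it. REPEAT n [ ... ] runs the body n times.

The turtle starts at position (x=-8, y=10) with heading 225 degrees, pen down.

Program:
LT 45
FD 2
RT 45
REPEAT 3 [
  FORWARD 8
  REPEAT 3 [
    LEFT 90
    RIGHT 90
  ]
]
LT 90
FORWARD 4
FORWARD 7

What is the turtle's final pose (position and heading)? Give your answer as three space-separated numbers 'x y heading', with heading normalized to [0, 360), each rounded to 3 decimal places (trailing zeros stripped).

Answer: -17.192 -16.749 315

Derivation:
Executing turtle program step by step:
Start: pos=(-8,10), heading=225, pen down
LT 45: heading 225 -> 270
FD 2: (-8,10) -> (-8,8) [heading=270, draw]
RT 45: heading 270 -> 225
REPEAT 3 [
  -- iteration 1/3 --
  FD 8: (-8,8) -> (-13.657,2.343) [heading=225, draw]
  REPEAT 3 [
    -- iteration 1/3 --
    LT 90: heading 225 -> 315
    RT 90: heading 315 -> 225
    -- iteration 2/3 --
    LT 90: heading 225 -> 315
    RT 90: heading 315 -> 225
    -- iteration 3/3 --
    LT 90: heading 225 -> 315
    RT 90: heading 315 -> 225
  ]
  -- iteration 2/3 --
  FD 8: (-13.657,2.343) -> (-19.314,-3.314) [heading=225, draw]
  REPEAT 3 [
    -- iteration 1/3 --
    LT 90: heading 225 -> 315
    RT 90: heading 315 -> 225
    -- iteration 2/3 --
    LT 90: heading 225 -> 315
    RT 90: heading 315 -> 225
    -- iteration 3/3 --
    LT 90: heading 225 -> 315
    RT 90: heading 315 -> 225
  ]
  -- iteration 3/3 --
  FD 8: (-19.314,-3.314) -> (-24.971,-8.971) [heading=225, draw]
  REPEAT 3 [
    -- iteration 1/3 --
    LT 90: heading 225 -> 315
    RT 90: heading 315 -> 225
    -- iteration 2/3 --
    LT 90: heading 225 -> 315
    RT 90: heading 315 -> 225
    -- iteration 3/3 --
    LT 90: heading 225 -> 315
    RT 90: heading 315 -> 225
  ]
]
LT 90: heading 225 -> 315
FD 4: (-24.971,-8.971) -> (-22.142,-11.799) [heading=315, draw]
FD 7: (-22.142,-11.799) -> (-17.192,-16.749) [heading=315, draw]
Final: pos=(-17.192,-16.749), heading=315, 6 segment(s) drawn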